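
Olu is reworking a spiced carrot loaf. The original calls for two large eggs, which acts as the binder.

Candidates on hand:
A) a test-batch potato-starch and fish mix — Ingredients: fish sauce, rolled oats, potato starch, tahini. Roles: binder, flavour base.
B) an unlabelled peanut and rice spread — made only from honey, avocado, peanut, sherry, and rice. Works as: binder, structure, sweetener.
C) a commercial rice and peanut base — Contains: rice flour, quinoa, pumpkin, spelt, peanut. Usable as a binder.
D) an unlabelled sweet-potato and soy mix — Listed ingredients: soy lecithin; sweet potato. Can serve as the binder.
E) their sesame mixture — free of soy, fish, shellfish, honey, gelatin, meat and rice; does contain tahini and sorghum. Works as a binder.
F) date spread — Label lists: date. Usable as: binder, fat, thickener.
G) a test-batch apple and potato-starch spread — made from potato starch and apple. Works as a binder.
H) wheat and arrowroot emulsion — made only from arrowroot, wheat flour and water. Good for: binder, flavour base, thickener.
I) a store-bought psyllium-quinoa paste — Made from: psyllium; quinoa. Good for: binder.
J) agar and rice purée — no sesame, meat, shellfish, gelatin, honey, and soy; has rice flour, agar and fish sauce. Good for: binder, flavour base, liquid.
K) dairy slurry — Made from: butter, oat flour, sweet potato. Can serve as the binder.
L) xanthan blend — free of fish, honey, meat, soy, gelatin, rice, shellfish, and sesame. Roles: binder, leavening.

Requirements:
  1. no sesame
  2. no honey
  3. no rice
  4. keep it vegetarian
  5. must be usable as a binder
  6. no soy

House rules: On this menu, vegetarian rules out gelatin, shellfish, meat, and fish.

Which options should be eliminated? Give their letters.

A: has fish sauce, so not vegetarian; has tahini, so not sesame-free — reject
B: has honey, so not honey-free; has rice, so not rice-free — out
C: has rice flour, so not rice-free — reject
D: has soy lecithin, so not soy-free — reject
E: has tahini, so not sesame-free — no
F: every rule checks out — valid
G: works as a binder, no rice, no soy — keep
H: only wheat flour, arrowroot, and water; none excluded — valid
I: only quinoa and psyllium; none excluded — keep
J: has fish sauce, so not vegetarian; has rice flour, so not rice-free — out
K: works as a binder, no soy, vegetarian — keep
L: no rice, no honey — OK

A, B, C, D, E, J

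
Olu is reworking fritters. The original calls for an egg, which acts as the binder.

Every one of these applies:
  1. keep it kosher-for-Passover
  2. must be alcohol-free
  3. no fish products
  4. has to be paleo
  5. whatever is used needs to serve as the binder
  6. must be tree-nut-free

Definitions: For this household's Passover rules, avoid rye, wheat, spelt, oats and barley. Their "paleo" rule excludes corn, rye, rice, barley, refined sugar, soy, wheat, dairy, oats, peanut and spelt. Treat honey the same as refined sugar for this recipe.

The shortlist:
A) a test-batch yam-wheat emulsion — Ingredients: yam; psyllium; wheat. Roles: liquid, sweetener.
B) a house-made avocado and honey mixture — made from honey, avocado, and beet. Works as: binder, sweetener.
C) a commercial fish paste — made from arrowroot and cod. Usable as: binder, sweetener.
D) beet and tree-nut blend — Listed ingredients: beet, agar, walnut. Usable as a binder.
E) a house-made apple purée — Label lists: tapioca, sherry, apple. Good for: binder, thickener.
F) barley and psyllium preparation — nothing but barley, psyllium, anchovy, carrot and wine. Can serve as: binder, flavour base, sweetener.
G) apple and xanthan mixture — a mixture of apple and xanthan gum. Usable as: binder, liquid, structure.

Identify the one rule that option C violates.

fish-free

usable as a binder: satisfied
kosher-for-Passover: satisfied
paleo: satisfied
fish-free: has cod — fails
tree-nut-free: satisfied
alcohol-free: satisfied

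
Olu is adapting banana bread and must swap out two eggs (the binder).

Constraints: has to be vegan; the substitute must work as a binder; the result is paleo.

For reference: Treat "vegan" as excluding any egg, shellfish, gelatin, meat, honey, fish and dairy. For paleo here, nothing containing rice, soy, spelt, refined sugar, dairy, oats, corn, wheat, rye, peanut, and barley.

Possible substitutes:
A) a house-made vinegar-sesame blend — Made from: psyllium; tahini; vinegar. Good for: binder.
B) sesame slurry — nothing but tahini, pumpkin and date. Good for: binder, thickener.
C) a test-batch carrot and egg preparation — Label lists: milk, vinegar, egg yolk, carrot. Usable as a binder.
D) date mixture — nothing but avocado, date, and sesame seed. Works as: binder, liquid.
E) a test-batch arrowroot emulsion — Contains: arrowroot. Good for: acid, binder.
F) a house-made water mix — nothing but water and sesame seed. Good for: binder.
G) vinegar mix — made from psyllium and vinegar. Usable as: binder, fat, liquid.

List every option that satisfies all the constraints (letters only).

A, B, D, E, F, G

A: only tahini, psyllium and vinegar; none excluded — keep
B: all constraints satisfied — OK
C: has milk, so not vegan; has milk, so not paleo — no
D: works as a binder, vegan, paleo — keep
E: vegan, paleo — valid
F: vegan, paleo — OK
G: all constraints satisfied — valid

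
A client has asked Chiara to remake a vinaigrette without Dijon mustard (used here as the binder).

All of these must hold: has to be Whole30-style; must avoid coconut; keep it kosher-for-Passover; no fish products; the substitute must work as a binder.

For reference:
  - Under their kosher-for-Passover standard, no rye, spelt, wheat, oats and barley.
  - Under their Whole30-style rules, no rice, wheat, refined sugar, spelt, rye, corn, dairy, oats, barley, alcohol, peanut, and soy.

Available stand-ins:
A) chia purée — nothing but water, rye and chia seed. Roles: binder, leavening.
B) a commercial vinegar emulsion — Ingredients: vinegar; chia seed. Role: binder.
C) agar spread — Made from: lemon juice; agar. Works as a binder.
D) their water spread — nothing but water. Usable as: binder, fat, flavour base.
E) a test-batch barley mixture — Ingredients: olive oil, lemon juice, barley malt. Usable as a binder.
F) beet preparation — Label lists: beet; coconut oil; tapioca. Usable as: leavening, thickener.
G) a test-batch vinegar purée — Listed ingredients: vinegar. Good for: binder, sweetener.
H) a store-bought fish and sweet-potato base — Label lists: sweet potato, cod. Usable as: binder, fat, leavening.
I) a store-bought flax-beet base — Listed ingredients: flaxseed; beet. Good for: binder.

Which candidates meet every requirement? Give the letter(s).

B, C, D, G, I

A: has rye, so not kosher-for-Passover; has rye, so not Whole30-style — no
B: only chia seed and vinegar; none excluded — OK
C: all constraints satisfied — valid
D: only water; none excluded — OK
E: has barley malt, so not kosher-for-Passover; has barley malt, so not Whole30-style — out
F: not usable as a binder; has coconut oil, so not coconut-free — no
G: only vinegar; none excluded — valid
H: has cod, so not fish-free — out
I: only beet and flaxseed; none excluded — keep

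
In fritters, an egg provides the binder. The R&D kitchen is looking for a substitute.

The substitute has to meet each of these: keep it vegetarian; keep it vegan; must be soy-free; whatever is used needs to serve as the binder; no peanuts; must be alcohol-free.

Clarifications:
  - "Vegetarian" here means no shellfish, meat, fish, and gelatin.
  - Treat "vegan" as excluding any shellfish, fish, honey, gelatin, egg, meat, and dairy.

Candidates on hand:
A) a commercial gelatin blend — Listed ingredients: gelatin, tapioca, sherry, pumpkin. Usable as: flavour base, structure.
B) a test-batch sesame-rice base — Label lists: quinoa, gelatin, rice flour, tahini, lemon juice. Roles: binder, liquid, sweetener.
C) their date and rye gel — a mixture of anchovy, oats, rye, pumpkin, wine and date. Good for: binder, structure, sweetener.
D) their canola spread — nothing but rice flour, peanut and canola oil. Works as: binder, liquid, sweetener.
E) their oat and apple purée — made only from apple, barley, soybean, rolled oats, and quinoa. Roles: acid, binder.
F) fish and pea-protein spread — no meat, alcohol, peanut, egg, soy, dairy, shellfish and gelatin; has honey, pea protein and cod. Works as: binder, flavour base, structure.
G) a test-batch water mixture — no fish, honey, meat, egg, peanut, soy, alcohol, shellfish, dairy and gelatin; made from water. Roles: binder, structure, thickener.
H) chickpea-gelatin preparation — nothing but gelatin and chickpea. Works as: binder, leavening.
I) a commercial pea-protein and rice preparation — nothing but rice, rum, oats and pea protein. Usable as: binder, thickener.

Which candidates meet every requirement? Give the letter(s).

A: not usable as a binder; has gelatin, so not vegetarian (and 2 more) — out
B: has gelatin, so not vegetarian; has gelatin, so not vegan — no
C: has anchovy, so not vegetarian; has anchovy, so not vegan (and 1 more) — no
D: has peanut, so not peanut-free — out
E: has soybean, so not soy-free — reject
F: has cod, so not vegetarian; has cod, so not vegan — reject
G: vegetarian, no soy — OK
H: has gelatin, so not vegetarian; has gelatin, so not vegan — no
I: has rum, so not alcohol-free — out

G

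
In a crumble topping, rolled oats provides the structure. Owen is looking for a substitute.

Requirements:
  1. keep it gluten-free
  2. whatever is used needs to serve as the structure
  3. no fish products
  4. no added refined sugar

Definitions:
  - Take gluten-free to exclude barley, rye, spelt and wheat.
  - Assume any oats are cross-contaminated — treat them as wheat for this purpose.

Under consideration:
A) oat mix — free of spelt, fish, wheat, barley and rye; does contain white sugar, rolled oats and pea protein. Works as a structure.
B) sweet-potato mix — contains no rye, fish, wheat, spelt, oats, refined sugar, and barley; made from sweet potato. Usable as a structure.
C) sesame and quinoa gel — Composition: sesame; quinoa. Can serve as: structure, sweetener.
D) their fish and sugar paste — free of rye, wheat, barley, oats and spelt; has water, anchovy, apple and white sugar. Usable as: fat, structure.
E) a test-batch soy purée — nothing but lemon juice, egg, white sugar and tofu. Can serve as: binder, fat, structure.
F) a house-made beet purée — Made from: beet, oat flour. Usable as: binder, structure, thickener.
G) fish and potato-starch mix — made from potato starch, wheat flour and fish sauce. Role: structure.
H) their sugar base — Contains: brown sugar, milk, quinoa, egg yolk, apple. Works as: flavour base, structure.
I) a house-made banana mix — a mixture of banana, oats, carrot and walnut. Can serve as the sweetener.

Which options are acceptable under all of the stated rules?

A: has rolled oats, so not gluten-free; has white sugar, so not no-added-sugar — reject
B: no refined sugar, gluten-free — valid
C: gluten-free, no fish — valid
D: has anchovy, so not fish-free; has white sugar, so not no-added-sugar — out
E: has white sugar, so not no-added-sugar — no
F: has oat flour, so not gluten-free — out
G: has wheat flour, so not gluten-free; has fish sauce, so not fish-free — out
H: has brown sugar, so not no-added-sugar — out
I: not usable as a structure; has oats, so not gluten-free — reject

B, C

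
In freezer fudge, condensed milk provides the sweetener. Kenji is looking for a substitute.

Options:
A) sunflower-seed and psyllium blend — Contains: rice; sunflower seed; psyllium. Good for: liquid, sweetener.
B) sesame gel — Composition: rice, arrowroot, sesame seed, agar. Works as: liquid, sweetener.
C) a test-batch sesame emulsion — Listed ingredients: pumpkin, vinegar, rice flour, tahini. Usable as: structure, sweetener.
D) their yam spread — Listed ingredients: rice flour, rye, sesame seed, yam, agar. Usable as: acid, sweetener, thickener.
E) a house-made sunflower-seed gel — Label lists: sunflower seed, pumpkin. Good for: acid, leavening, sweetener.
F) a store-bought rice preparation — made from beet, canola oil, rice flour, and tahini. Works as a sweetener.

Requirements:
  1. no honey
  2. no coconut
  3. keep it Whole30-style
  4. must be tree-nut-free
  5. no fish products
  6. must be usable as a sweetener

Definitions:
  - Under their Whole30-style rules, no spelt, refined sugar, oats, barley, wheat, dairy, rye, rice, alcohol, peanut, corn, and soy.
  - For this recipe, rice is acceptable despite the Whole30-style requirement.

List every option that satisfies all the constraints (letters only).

A, B, C, E, F

A: rice is permitted under the Whole30-style carve-out; nothing else excluded — OK
B: rice is permitted under the Whole30-style carve-out; nothing else excluded — OK
C: rice is permitted under the Whole30-style carve-out; nothing else excluded — OK
D: has rye, so not Whole30-style — out
E: only pumpkin and sunflower seed; none excluded — OK
F: rice is permitted under the Whole30-style carve-out; nothing else excluded — keep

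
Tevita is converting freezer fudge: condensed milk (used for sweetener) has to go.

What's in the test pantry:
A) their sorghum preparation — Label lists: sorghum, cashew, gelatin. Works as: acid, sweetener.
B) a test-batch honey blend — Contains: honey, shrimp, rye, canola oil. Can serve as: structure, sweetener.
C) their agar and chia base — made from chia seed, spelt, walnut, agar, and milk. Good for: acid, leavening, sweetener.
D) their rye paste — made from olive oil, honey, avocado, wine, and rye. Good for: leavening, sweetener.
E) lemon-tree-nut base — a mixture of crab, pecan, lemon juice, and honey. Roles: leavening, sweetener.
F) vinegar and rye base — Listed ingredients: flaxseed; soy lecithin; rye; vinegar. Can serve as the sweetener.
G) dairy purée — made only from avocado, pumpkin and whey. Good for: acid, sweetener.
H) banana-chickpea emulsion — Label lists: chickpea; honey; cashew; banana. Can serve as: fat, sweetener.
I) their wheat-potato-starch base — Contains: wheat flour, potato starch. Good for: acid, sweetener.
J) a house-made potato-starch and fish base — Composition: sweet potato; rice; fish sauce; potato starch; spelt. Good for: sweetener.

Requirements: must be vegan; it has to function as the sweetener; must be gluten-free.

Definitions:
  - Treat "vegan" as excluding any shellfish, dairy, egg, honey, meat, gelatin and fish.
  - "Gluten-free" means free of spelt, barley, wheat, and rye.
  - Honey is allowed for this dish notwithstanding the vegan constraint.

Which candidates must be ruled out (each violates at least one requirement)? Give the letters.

A: has gelatin, so not vegan — reject
B: has shrimp, so not vegan; has rye, so not gluten-free — out
C: has milk, so not vegan; has spelt, so not gluten-free — no
D: has rye, so not gluten-free — out
E: has crab, so not vegan — reject
F: has rye, so not gluten-free — no
G: has whey, so not vegan — no
H: honey is permitted under the vegan carve-out; nothing else excluded — keep
I: has wheat flour, so not gluten-free — reject
J: has fish sauce, so not vegan; has spelt, so not gluten-free — reject

A, B, C, D, E, F, G, I, J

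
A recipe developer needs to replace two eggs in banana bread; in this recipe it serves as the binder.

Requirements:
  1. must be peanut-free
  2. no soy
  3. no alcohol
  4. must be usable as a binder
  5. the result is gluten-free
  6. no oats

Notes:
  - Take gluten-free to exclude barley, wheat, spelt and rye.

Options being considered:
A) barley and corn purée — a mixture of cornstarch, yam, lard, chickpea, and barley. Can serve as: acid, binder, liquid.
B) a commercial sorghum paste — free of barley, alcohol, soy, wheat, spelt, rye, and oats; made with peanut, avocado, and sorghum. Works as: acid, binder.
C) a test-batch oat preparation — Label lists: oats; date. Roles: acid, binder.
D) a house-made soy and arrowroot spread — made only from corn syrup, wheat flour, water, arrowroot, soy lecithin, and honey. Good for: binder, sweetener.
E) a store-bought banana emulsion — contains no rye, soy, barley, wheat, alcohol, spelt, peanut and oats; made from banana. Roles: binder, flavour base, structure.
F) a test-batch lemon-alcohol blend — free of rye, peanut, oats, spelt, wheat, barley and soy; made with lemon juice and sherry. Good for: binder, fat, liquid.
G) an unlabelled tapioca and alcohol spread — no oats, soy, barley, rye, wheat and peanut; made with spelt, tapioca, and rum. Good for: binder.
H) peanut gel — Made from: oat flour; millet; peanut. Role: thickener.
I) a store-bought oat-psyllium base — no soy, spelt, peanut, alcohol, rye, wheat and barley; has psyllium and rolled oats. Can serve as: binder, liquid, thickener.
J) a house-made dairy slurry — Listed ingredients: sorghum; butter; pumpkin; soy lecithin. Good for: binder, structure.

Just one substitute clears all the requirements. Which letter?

E

A: has barley, so not gluten-free — reject
B: has peanut, so not peanut-free — out
C: has oats, so not oat-free — out
D: has wheat flour, so not gluten-free; has soy lecithin, so not soy-free — no
E: all constraints satisfied — valid
F: has sherry, so not alcohol-free — no
G: has spelt, so not gluten-free; has rum, so not alcohol-free — reject
H: not usable as a binder; has peanut, so not peanut-free (and 1 more) — out
I: has rolled oats, so not oat-free — out
J: has soy lecithin, so not soy-free — out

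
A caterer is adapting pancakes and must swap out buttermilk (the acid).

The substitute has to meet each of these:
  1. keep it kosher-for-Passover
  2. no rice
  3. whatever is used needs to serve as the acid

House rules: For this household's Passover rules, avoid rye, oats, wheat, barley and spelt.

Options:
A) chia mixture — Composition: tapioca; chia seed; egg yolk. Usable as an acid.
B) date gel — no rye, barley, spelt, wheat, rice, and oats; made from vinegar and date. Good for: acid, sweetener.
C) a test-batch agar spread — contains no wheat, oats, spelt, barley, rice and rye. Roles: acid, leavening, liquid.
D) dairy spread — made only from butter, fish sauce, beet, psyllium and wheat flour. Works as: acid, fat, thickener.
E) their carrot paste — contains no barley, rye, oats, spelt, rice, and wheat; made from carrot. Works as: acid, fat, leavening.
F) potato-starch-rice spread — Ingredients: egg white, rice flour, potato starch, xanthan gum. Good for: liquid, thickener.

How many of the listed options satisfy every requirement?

4

A: kosher-for-Passover, no rice — valid
B: kosher-for-Passover, no rice — keep
C: kosher-for-Passover, no rice — valid
D: has wheat flour, so not kosher-for-Passover — reject
E: kosher-for-Passover, no rice — valid
F: not usable as an acid; has rice flour, so not rice-free — reject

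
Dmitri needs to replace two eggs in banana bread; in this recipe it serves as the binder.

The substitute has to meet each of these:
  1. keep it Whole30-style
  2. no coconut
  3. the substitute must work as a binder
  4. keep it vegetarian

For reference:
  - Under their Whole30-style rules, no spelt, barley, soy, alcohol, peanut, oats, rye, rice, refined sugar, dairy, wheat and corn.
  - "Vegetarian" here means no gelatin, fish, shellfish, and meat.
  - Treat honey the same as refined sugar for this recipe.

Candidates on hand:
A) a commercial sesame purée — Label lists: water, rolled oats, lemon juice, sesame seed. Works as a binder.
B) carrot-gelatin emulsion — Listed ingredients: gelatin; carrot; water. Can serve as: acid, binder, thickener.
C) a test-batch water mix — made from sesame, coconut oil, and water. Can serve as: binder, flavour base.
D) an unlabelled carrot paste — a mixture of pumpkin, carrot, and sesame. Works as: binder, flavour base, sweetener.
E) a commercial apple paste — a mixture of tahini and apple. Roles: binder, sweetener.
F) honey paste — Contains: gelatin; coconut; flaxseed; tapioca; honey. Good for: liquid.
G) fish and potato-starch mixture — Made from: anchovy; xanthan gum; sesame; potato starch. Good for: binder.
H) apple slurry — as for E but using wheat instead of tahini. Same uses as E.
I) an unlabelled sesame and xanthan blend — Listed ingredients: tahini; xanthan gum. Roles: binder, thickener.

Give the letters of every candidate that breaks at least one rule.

A, B, C, F, G, H

A: has rolled oats, so not Whole30-style — no
B: has gelatin, so not vegetarian — out
C: has coconut oil, so not coconut-free — out
D: nothing on the exclusion list — OK
E: only tahini and apple; none excluded — OK
F: not usable as a binder; has honey, so not Whole30-style (and 2 more) — no
G: has anchovy, so not vegetarian — out
H: has wheat, so not Whole30-style — no
I: works as a binder, vegetarian, Whole30-style — OK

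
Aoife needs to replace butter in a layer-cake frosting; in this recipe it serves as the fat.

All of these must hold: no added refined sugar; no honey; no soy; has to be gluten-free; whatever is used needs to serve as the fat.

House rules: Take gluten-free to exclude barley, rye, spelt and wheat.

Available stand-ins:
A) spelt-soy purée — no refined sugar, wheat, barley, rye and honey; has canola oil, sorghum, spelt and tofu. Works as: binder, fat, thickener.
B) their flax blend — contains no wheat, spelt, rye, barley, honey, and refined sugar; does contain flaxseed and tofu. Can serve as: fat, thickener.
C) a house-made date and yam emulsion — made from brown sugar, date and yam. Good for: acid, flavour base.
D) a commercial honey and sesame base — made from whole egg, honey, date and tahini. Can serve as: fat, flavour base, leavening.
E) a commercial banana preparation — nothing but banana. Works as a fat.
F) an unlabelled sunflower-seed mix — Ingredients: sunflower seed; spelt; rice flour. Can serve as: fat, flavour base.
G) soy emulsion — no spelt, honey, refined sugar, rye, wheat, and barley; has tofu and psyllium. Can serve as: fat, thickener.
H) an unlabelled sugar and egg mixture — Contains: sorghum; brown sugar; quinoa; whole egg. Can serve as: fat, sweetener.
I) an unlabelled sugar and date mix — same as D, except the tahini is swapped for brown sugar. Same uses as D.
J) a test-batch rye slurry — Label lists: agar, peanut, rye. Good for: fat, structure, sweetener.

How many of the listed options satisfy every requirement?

1

A: has spelt, so not gluten-free; has tofu, so not soy-free — no
B: has tofu, so not soy-free — out
C: not usable as a fat; has brown sugar, so not no-added-sugar — no
D: has honey, so not honey-free — no
E: no soy, no honey — OK
F: has spelt, so not gluten-free — no
G: has tofu, so not soy-free — no
H: has brown sugar, so not no-added-sugar — out
I: has brown sugar, so not no-added-sugar; has honey, so not honey-free — reject
J: has rye, so not gluten-free — no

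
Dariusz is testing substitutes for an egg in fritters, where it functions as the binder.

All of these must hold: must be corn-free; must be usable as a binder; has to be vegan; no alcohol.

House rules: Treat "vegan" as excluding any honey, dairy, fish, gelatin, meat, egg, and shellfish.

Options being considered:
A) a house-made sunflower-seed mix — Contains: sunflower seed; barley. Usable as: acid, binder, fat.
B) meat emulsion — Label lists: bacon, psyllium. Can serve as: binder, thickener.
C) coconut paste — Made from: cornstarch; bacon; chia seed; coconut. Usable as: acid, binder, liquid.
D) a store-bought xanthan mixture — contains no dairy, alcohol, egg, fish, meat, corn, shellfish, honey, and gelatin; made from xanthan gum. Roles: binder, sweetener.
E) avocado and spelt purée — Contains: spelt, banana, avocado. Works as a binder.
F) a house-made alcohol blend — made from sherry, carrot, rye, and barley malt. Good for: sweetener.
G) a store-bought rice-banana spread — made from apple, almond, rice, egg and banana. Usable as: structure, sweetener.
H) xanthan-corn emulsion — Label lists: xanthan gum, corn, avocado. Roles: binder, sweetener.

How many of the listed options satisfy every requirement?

3

A: every rule checks out — valid
B: has bacon, so not vegan — reject
C: has bacon, so not vegan; has cornstarch, so not corn-free — no
D: works as a binder, vegan, no alcohol — keep
E: nothing on the exclusion list — OK
F: not usable as a binder; has sherry, so not alcohol-free — reject
G: not usable as a binder; has egg, so not vegan — reject
H: has corn, so not corn-free — out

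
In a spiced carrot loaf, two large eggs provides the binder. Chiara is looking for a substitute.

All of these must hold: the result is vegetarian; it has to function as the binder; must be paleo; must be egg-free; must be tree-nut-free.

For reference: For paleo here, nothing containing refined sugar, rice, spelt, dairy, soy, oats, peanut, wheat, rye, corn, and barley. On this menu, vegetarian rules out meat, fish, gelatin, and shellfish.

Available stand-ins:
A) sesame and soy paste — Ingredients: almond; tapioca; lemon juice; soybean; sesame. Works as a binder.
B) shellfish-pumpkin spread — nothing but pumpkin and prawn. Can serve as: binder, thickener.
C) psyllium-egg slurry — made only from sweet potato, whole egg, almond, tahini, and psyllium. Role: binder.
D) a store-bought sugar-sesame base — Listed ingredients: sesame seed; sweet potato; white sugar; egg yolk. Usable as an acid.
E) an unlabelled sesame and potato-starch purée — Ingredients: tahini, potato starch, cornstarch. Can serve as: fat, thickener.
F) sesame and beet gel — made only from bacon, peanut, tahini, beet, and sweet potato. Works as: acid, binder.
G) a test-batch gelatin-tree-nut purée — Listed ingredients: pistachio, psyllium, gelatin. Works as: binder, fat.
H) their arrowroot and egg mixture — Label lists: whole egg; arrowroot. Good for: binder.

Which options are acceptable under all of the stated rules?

A: has soybean, so not paleo; has almond, so not tree-nut-free — no
B: has prawn, so not vegetarian — out
C: has almond, so not tree-nut-free; has whole egg, so not egg-free — reject
D: not usable as a binder; has white sugar, so not paleo (and 1 more) — out
E: not usable as a binder; has cornstarch, so not paleo — no
F: has peanut, so not paleo; has bacon, so not vegetarian — no
G: has gelatin, so not vegetarian; has pistachio, so not tree-nut-free — no
H: has whole egg, so not egg-free — reject

none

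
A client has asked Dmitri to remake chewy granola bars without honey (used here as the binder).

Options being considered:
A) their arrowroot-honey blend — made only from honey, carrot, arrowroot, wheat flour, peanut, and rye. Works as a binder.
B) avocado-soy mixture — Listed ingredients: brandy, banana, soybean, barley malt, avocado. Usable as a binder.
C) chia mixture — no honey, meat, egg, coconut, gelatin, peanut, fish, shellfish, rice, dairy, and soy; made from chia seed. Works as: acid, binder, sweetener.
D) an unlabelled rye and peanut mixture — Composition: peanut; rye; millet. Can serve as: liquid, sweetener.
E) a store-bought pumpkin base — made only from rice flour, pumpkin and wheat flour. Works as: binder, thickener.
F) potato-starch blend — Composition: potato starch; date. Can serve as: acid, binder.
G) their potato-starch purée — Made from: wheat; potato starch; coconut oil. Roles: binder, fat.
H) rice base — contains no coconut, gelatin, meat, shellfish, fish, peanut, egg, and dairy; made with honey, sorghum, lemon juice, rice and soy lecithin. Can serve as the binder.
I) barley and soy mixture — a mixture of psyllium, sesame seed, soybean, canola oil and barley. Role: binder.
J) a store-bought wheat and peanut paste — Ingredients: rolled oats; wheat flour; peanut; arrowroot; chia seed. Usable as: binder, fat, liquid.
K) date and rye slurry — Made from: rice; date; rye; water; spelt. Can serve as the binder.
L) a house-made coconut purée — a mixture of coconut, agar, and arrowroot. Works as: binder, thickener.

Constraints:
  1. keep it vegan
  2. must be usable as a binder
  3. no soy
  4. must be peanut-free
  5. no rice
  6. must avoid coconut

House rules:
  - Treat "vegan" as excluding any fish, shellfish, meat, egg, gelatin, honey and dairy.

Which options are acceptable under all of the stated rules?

A: has honey, so not vegan; has peanut, so not peanut-free — reject
B: has soybean, so not soy-free — no
C: works as a binder, no peanut, no rice — valid
D: not usable as a binder; has peanut, so not peanut-free — out
E: has rice flour, so not rice-free — no
F: every rule checks out — valid
G: has coconut oil, so not coconut-free — out
H: has honey, so not vegan; has soy lecithin, so not soy-free (and 1 more) — reject
I: has soybean, so not soy-free — out
J: has peanut, so not peanut-free — no
K: has rice, so not rice-free — no
L: has coconut, so not coconut-free — out

C, F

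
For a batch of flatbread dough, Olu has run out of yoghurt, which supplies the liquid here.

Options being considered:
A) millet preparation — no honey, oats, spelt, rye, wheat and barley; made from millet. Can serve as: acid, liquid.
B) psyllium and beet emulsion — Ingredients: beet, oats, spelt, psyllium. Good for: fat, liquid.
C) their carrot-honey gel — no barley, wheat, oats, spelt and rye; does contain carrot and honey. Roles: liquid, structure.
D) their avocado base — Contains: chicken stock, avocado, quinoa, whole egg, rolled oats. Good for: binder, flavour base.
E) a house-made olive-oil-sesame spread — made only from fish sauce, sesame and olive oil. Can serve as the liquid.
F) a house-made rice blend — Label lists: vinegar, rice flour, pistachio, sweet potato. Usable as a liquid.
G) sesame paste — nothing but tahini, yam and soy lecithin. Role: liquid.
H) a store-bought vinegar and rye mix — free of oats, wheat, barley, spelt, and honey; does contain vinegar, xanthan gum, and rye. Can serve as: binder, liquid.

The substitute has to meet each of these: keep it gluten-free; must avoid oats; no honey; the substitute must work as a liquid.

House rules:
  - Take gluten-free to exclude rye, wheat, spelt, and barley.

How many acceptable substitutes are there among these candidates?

4

A: works as a liquid, no honey, no oats — OK
B: has spelt, so not gluten-free; has oats, so not oat-free — reject
C: has honey, so not honey-free — reject
D: not usable as a liquid; has rolled oats, so not oat-free — no
E: only fish sauce, sesame and olive oil; none excluded — valid
F: rice flour and pistachio etc. — none of it excluded — valid
G: only tahini, soy lecithin and yam; none excluded — valid
H: has rye, so not gluten-free — out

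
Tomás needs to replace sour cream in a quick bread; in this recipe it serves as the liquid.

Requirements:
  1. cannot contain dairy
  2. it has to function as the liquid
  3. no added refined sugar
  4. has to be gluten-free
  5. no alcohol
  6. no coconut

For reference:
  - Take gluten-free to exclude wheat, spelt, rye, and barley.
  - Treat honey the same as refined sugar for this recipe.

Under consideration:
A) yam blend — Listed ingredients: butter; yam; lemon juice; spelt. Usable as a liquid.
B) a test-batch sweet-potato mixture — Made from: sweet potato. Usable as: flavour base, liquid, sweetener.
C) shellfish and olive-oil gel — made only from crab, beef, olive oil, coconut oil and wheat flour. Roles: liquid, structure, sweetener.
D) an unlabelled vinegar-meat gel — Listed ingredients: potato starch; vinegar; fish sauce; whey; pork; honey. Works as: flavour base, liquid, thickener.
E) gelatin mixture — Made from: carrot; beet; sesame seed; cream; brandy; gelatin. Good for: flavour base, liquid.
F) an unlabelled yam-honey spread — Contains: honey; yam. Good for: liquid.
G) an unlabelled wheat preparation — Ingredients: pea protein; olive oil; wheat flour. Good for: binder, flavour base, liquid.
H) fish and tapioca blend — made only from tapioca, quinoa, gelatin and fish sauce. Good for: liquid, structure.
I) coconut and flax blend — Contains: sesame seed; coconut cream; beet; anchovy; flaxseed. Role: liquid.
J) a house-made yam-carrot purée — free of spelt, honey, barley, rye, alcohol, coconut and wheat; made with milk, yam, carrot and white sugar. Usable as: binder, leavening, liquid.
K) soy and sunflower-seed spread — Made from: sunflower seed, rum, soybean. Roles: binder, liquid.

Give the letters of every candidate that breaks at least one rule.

A: has spelt, so not gluten-free; has butter, so not dairy-free — reject
B: works as a liquid, gluten-free, no dairy — keep
C: has wheat flour, so not gluten-free; has coconut oil, so not coconut-free — no
D: has whey, so not dairy-free; has honey, so not no-added-sugar — no
E: has cream, so not dairy-free; has brandy, so not alcohol-free — out
F: has honey, so not no-added-sugar — reject
G: has wheat flour, so not gluten-free — no
H: no dairy, gluten-free — keep
I: has coconut cream, so not coconut-free — reject
J: has milk, so not dairy-free; has white sugar, so not no-added-sugar — reject
K: has rum, so not alcohol-free — reject

A, C, D, E, F, G, I, J, K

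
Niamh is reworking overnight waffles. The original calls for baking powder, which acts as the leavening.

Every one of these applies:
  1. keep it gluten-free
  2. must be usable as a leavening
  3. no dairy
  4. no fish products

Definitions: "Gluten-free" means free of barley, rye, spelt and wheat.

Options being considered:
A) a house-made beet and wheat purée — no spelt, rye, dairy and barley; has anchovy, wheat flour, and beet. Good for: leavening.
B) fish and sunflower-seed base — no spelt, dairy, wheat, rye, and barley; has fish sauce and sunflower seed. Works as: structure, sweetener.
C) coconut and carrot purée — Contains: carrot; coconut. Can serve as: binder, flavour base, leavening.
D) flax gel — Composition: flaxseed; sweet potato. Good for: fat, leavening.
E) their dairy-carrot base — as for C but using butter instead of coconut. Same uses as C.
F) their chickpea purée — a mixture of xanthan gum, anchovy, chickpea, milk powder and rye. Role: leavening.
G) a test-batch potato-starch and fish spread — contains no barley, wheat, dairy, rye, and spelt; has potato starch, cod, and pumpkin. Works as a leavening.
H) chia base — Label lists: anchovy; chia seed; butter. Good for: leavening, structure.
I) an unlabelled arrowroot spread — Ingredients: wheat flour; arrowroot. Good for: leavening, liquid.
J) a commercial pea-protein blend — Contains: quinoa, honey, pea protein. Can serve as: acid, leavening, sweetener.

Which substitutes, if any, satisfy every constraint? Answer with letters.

A: has wheat flour, so not gluten-free; has anchovy, so not fish-free — reject
B: not usable as a leavening; has fish sauce, so not fish-free — no
C: all constraints satisfied — valid
D: no fish, gluten-free — OK
E: has butter, so not dairy-free — no
F: has rye, so not gluten-free; has anchovy, so not fish-free (and 1 more) — reject
G: has cod, so not fish-free — out
H: has anchovy, so not fish-free; has butter, so not dairy-free — out
I: has wheat flour, so not gluten-free — out
J: gluten-free, no fish — valid

C, D, J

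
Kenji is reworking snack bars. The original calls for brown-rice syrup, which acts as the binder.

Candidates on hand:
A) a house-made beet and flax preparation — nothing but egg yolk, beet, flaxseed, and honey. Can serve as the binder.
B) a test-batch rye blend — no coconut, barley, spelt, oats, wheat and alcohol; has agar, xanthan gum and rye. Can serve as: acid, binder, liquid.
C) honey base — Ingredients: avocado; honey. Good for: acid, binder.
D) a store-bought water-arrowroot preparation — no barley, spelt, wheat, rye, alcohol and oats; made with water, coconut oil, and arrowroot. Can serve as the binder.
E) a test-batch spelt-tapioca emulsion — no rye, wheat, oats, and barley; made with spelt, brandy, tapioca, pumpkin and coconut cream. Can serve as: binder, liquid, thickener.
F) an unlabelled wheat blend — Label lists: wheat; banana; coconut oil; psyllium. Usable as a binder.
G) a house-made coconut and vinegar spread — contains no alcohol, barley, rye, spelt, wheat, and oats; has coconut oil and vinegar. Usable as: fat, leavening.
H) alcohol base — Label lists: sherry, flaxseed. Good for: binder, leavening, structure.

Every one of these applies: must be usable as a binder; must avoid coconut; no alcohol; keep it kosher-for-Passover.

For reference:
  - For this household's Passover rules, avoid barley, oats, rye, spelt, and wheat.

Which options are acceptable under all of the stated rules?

A, C

A: egg yolk and honey etc. — none of it excluded — OK
B: has rye, so not kosher-for-Passover — reject
C: only honey and avocado; none excluded — valid
D: has coconut oil, so not coconut-free — no
E: has spelt, so not kosher-for-Passover; has coconut cream, so not coconut-free (and 1 more) — reject
F: has wheat, so not kosher-for-Passover; has coconut oil, so not coconut-free — reject
G: not usable as a binder; has coconut oil, so not coconut-free — out
H: has sherry, so not alcohol-free — reject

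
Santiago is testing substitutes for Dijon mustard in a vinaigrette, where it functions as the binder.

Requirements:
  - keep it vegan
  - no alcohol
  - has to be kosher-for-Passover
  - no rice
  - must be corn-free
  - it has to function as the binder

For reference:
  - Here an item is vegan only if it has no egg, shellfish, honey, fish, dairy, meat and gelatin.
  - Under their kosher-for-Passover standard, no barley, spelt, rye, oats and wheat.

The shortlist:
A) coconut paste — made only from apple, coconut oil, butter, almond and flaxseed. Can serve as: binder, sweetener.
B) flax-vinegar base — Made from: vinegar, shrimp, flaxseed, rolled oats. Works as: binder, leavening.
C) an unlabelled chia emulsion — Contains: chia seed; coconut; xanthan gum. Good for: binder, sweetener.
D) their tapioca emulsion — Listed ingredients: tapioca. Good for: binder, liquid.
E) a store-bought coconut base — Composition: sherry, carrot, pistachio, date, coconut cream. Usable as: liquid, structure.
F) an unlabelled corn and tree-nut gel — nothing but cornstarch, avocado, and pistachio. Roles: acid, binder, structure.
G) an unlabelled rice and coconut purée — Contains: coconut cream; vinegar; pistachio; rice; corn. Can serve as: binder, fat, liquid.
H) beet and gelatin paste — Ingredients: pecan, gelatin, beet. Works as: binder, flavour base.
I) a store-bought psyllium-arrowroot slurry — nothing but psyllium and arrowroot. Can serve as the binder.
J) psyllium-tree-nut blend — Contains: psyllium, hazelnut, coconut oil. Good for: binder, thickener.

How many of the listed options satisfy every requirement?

4

A: has butter, so not vegan — no
B: has shrimp, so not vegan; has rolled oats, so not kosher-for-Passover — no
C: only coconut, chia seed, and xanthan gum; none excluded — OK
D: works as a binder, kosher-for-Passover, no rice — OK
E: not usable as a binder; has sherry, so not alcohol-free — reject
F: has cornstarch, so not corn-free — no
G: has corn, so not corn-free; has rice, so not rice-free — out
H: has gelatin, so not vegan — reject
I: all constraints satisfied — valid
J: only coconut oil, hazelnut, and psyllium; none excluded — valid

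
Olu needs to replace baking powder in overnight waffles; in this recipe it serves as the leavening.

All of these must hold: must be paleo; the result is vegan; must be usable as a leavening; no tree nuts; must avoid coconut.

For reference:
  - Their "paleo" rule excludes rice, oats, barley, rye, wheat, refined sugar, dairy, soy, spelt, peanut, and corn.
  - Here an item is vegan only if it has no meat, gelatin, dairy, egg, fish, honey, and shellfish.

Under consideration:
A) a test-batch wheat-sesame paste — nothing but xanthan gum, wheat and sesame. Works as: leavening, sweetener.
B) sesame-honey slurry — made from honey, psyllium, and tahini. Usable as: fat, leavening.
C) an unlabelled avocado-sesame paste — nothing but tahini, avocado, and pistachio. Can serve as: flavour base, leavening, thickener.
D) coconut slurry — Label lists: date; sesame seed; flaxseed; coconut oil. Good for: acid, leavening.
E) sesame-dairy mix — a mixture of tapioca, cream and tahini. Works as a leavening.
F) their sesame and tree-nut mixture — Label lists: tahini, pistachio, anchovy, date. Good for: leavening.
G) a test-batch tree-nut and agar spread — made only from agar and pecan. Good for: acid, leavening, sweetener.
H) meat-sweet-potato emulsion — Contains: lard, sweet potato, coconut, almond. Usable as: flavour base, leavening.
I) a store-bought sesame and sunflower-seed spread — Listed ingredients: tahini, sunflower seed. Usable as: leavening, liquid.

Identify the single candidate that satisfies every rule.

I

A: has wheat, so not paleo — no
B: has honey, so not vegan — out
C: has pistachio, so not tree-nut-free — no
D: has coconut oil, so not coconut-free — reject
E: has cream, so not paleo; has cream, so not vegan — out
F: has anchovy, so not vegan; has pistachio, so not tree-nut-free — reject
G: has pecan, so not tree-nut-free — reject
H: has lard, so not vegan; has almond, so not tree-nut-free (and 1 more) — reject
I: every rule checks out — valid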